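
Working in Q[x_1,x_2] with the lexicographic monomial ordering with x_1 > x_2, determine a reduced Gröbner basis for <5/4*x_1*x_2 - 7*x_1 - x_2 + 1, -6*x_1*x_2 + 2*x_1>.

G = {x_1 + 12/79*x_2 - 12/79, x_2**2 - 4/3*x_2 + 1/3}

The reduced Gröbner basis is the canonical form of the ideal for this ordering.

f_1 = 5/4*x_1*x_2 - 7*x_1 - x_2 + 1, LT = x_1*x_2.
f_2 = -6*x_1*x_2 + 2*x_1, LT = x_1*x_2.

S(f_1,f_2): lcm = x_1*x_2. S = -79/15*x_1 - 4/5*x_2 + 4/5.
  leading term x_1: no divisor's leading term divides it; move -79/15*x_1 to the remainder.
  leading term x_2: no divisor's leading term divides it; move -4/5*x_2 to the remainder.
  leading term 1: no divisor's leading term divides it; move 4/5 to the remainder.
  remainder -79/15*x_1 - 4/5*x_2 + 4/5 ≠ 0; add g_3 = -79/15*x_1 - 4/5*x_2 + 4/5 to the basis.

S(f_1,g_3): lcm = x_1*x_2. S = -28/5*x_1 - 12/79*x_2**2 - 256/395*x_2 + 4/5.
  leading term x_1: subtract (84/79)·g_3 from -28/5*x_1 - 12/79*x_2**2 - 256/395*x_2 + 4/5 → -12/79*x_2**2 + 16/79*x_2 - 4/79
  leading term x_2**2: no divisor's leading term divides it; move -12/79*x_2**2 to the remainder.
  leading term x_2: no divisor's leading term divides it; move 16/79*x_2 to the remainder.
  leading term 1: no divisor's leading term divides it; move -4/79 to the remainder.
  remainder -12/79*x_2**2 + 16/79*x_2 - 4/79 ≠ 0; add g_4 = -12/79*x_2**2 + 16/79*x_2 - 4/79 to the basis.

S(f_2,g_3): lcm = x_1*x_2. S = -1/3*x_1 - 12/79*x_2**2 + 12/79*x_2.
  leading term x_1: subtract (5/79)·g_3 from -1/3*x_1 - 12/79*x_2**2 + 12/79*x_2 → -12/79*x_2**2 + 16/79*x_2 - 4/79
  leading term x_2**2: subtract (1)·g_4 from -12/79*x_2**2 + 16/79*x_2 - 4/79 → 0
  remainder 0.

S(f_1,g_4): lcm = x_1*x_2**2. S = -64/15*x_1*x_2 - 1/3*x_1 - 4/5*x_2**2 + 4/5*x_2.
  leading term x_1*x_2: subtract (-256/75)·f_1 from -64/15*x_1*x_2 - 1/3*x_1 - 4/5*x_2**2 + 4/5*x_2 → -1817/75*x_1 - 4/5*x_2**2 - 196/75*x_2 + 256/75
  leading term x_1: subtract (23/5)·g_3 from -1817/75*x_1 - 4/5*x_2**2 - 196/75*x_2 + 256/75 → -4/5*x_2**2 + 16/15*x_2 - 4/15
  leading term x_2**2: subtract (79/15)·g_4 from -4/5*x_2**2 + 16/15*x_2 - 4/15 → 0
  remainder 0.

S(f_2,g_4): lcm = x_1*x_2**2. S = x_1*x_2 - 1/3*x_1.
  leading term x_1*x_2: subtract (4/5)·f_1 from x_1*x_2 - 1/3*x_1 → 79/15*x_1 + 4/5*x_2 - 4/5
  leading term x_1: subtract (-1)·g_3 from 79/15*x_1 + 4/5*x_2 - 4/5 → 0
  remainder 0.

S(g_3,g_4): leading monomials are coprime, so the S-polynomial reduces to 0 (Buchberger's first criterion).
Every S-polynomial of the final basis reduces to 0, so we have a Gröbner basis.
Inter-reduce: drop elements whose leading term is divisible by another's, tail-reduce, and make monic.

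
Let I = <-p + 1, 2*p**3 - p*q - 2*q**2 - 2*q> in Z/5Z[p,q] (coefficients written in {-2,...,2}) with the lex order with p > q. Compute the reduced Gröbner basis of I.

G = {p - 1, q**2 - q - 1}

f_1 = -p + 1, LT = p.
f_2 = 2*p**3 - p*q - 2*q**2 - 2*q, LT = p**3.

S(f_1,f_2): lcm = p**3. S = -p**2 - 2*p*q + q**2 + q.
  leading term p**2: subtract (p)·f_1 from -p**2 - 2*p*q + q**2 + q → -2*p*q - p + q**2 + q
  leading term p*q: subtract (2*q)·f_1 from -2*p*q - p + q**2 + q → -p + q**2 - q
  leading term p: subtract (1)·f_1 from -p + q**2 - q → q**2 - q - 1
  leading term q**2: no divisor's leading term divides it; move q**2 to the remainder.
  leading term q: no divisor's leading term divides it; move -q to the remainder.
  leading term 1: no divisor's leading term divides it; move -1 to the remainder.
  remainder q**2 - q - 1 ≠ 0; add g_3 = q**2 - q - 1 to the basis.

S(f_1,g_3): leading monomials are coprime, so the S-polynomial reduces to 0 (Buchberger's first criterion).
S(f_2,g_3): leading monomials are coprime, so the S-polynomial reduces to 0 (Buchberger's first criterion).
Every S-polynomial of the final basis reduces to 0, so we have a Gröbner basis.
Inter-reduce: drop elements whose leading term is divisible by another's, tail-reduce, and make monic.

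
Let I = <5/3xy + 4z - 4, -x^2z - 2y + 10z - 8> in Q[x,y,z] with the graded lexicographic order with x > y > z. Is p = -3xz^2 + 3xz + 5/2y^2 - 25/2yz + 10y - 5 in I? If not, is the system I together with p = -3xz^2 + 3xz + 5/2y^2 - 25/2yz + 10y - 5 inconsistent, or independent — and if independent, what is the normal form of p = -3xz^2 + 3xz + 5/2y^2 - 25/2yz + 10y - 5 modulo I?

First compute the reduced Gröbner basis of I by Buchberger's algorithm.
f_1 = 5/3xy + 4z - 4, LT = xy.
f_2 = -x^2z - 2y + 10z - 8, LT = x^2z.

S(f_1,f_2): lcm = x^2yz. S = 12/5xz^2 - 12/5xz - 2y^2 + 10yz - 8y.
  reduce S modulo (f_1, f_2):
  remainder 12/5xz^2 - 12/5xz - 2y^2 + 10yz - 8y ≠ 0; add h_3 = 12/5xz^2 - 12/5xz - 2y^2 + 10yz - 8y to the basis.

S(f_1,h_3): lcm = xyz^2. S = xyz + 5/6y^3 - 25/6y^2z + 12/5z^3 + 10/3y^2 - 12/5z^2.
  reduce S modulo (f_1, f_2, h_3):
  remainder 5/6y^3 - 25/6y^2z + 12/5z^3 + 10/3y^2 - 24/5z^2 + 12/5z ≠ 0; add h_4 = 5/6y^3 - 25/6y^2z + 12/5z^3 + 10/3y^2 - 24/5z^2 + 12/5z to the basis.

The other S-polynomials (S(f_2,h_3), S(f_1,h_4), S(f_2,h_4), S(h_3,h_4)) all reduce to 0 modulo the current basis, so we have a Gröbner basis.
Inter-reduce: drop elements whose leading term is divisible by another's, tail-reduce, and make monic.
Reduced Gröbner basis: {x^2z + 2y - 10z + 8, xz^2 - xz - 5/6y^2 + 25/6yz - 10/3y, y^3 - 5y^2z + 72/25z^3 + 4y^2 - 144/25z^2 + 72/25z, xy + 12/5z - 12/5}.
Label its elements g_1 = x^2z + 2y - 10z + 8, g_2 = xz^2 - xz - 5/6y^2 + 25/6yz - 10/3y, g_3 = y^3 - 5y^2z + 72/25z^3 + 4y^2 - 144/25z^2 + 72/25z, g_4 = xy + 12/5z - 12/5.

Reduce p = -3xz^2 + 3xz + 5/2y^2 - 25/2yz + 10y - 5 modulo G:
  leading term xz^2: subtract (-3)·g_2 from -3xz^2 + 3xz + 5/2y^2 - 25/2yz + 10y - 5 → -5
  leading term 1: no divisor's leading term divides it; move -5 to the remainder.
  normal form = -5.
The normal form is nonzero, so p ∉ I. Since p minus its normal form lies in I, I + (p) = I + (r) where r = -5; decide whether this ideal is the whole ring.
Here r = -5 is a nonzero constant, hence a unit: 1 ∈ I + (p), the Gröbner basis of I + (p) is {1}, and the enlarged system has no common solution — adjoining p is inconsistent.

Ideal membership is decidable via reduction modulo a Gröbner basis.

Adjoining -3xz^2 + 3xz + 5/2y^2 - 25/2yz + 10y - 5 makes the ideal the whole ring: the system is inconsistent.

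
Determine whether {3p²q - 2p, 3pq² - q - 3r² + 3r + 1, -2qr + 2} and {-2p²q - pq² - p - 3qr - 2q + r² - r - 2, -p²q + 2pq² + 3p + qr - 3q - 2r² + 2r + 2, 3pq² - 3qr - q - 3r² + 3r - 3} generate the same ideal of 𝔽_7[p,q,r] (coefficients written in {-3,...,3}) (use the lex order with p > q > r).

Since reduced Gröbner bases are canonical representatives of ideals under a given ordering, it suffices to compute and compare them.
Buchberger on the first generating set:
f_1 = 3p²q - 2p, LT = p²q.
f_2 = 3pq² - q - 3r² + 3r + 1, LT = pq².
f_3 = -2qr + 2, LT = qr.

S(f_1,f_2): lcm = p²q². S = 2pq + pr² - pr + 2p.
  reduce S modulo (f_1, f_2, f_3):
  remainder 2pq + pr² - pr + 2p ≠ 0; add g_4 = 2pq + pr² - pr + 2p to the basis.

S(f_1,f_3): lcm = p²qr. S = p² - 3pr.
  reduce S modulo (f_1, f_2, f_3, g_4):
  remainder p² - 3pr ≠ 0; add g_5 = p² - 3pr to the basis.

S(f_2,f_3): lcm = pq²r. S = pq + 2qr - r³ + r² - 2r.
  reduce S modulo (f_1, f_2, f_3, g_4, g_5):
  remainder 3pr² - 3pr - p - r³ + r² - 2r + 2 ≠ 0; add g_6 = 3pr² - 3pr - p - r³ + r² - 2r + 2 to the basis.

S(f_1,g_4): lcm = p²q. S = 3p²r² - 3p²r - p² - 3p.
  reduce S modulo (f_1, f_2, f_3, g_4, g_5, g_6):
  remainder -3p + 3r⁴ - 3r³ - r² + r ≠ 0; add g_7 = -3p + 3r⁴ - 3r³ - r² + r to the basis.

S(f_2,g_4): lcm = pq². S = 3pqr² - 3pqr - pq + 2q - r² + r - 2.
  reduce S modulo (f_1, f_2, f_3, g_4, g_5, g_6, g_7):
  remainder 2q + 3r⁵ + r⁴ + r³ + 2r² - 2r ≠ 0; add g_8 = 2q + 3r⁵ + r⁴ + r³ + 2r² - 2r to the basis.

S(g_6,g_7): lcm = pr². S = -pr + 2p + r⁶ - r⁵ + 2r⁴ - 2r² - 3r + 3.
  reduce S modulo (f_1, f_2, f_3, g_4, g_5, g_6, g_7, g_8):
  remainder r⁶ - 2r⁵ - 2r⁴ + 3r³ - 3r² + 3 ≠ 0; add g_9 = r⁶ - 2r⁵ - 2r⁴ + 3r³ - 3r² + 3 to the basis.

The other S-polynomials (S(f_3,g_4), S(f_1,g_5), S(f_2,g_5), S(f_3,g_5), S(g_4,g_5), S(f_1,g_6), S(f_2,g_6), S(f_3,g_6), S(g_4,g_6), S(g_5,g_6), S(f_1,g_7), S(f_2,g_7), S(f_3,g_7), S(g_4,g_7), S(g_5,g_7), S(f_1,g_8), S(f_2,g_8), S(f_3,g_8), S(g_4,g_8), S(g_5,g_8), S(g_6,g_8), S(g_7,g_8), S(f_1,g_9), S(f_2,g_9), S(f_3,g_9), S(g_4,g_9), S(g_5,g_9), S(g_6,g_9), S(g_7,g_9), S(g_8,g_9)) all reduce to 0 modulo the current basis, so we have a Gröbner basis.
Inter-reduce: drop elements whose leading term is divisible by another's, tail-reduce, and make monic.
Reduced Gröbner basis: {p - r⁴ + r³ - 2r² + 2r, q - 2r⁵ - 3r⁴ - 3r³ + r² - r, r⁶ - 2r⁵ - 2r⁴ + 3r³ - 3r² + 3}.

Buchberger on the second generating set:
h_1 = -2p²q - pq² - p - 3qr - 2q + r² - r - 2, LT = p²q.
h_2 = -p²q + 2pq² + 3p + qr - 3q - 2r² + 2r + 2, LT = p²q.
h_3 = 3pq² - 3qr - q - 3r² + 3r - 3, LT = pq².

S(h_1,h_2): lcm = p²q. S = -pq² - qr - 2q + r² - r + 3.
  reduce S modulo (h_1, h_2, h_3):
  remainder -2qr + 2 ≠ 0; add k_4 = -2qr + 2 to the basis.

S(h_1,h_3): lcm = p²q². S = -3pq³ + pqr + 2pq + pr² - pr + p - 2q²r + q² + 3qr² - 3qr + q.
  reduce S modulo (h_1, h_2, h_3, k_4):
  remainder 2pq + pr² - pr + 2p ≠ 0; add k_5 = 2pq + pr² - pr + 2p to the basis.

S(h_1,k_4): lcm = p²qr. S = p² - 3pq²r - 3pr - 2qr² + qr + 3r³ - 3r² + r.
  reduce S modulo (h_1, h_2, h_3, k_4, k_5):
  remainder p² - 3pr ≠ 0; add k_6 = p² - 3pr to the basis.

S(h_3,k_4): lcm = pq²r. S = pq - qr² + 2qr - r³ + r² - r.
  reduce S modulo (h_1, h_2, h_3, k_4, k_5, k_6):
  remainder 3pr² - 3pr - p - r³ + r² - 2r + 2 ≠ 0; add k_7 = 3pr² - 3pr - p - r³ + r² - 2r + 2 to the basis.

S(h_1,k_5): lcm = p²q. S = 3p²r² - 3p²r - p² - 3pq² - 3p - 2qr + q + 3r² - 3r + 1.
  reduce S modulo (h_1, h_2, h_3, k_4, k_5, k_6, k_7):
  remainder -3p + 3r⁴ - 3r³ - r² + r ≠ 0; add k_8 = -3p + 3r⁴ - 3r³ - r² + r to the basis.

S(h_3,k_5): lcm = pq². S = 3pqr² - 3pqr - pq - qr + 2q - r² + r - 1.
  reduce S modulo (h_1, h_2, h_3, k_4, k_5, k_6, k_7, k_8):
  remainder 2q + 3r⁵ + r⁴ + r³ + 2r² - 2r ≠ 0; add k_9 = 2q + 3r⁵ + r⁴ + r³ + 2r² - 2r to the basis.

S(k_7,k_8): lcm = pr². S = -pr + 2p + r⁶ - r⁵ + 2r⁴ - 2r² - 3r + 3.
  reduce S modulo (h_1, h_2, h_3, k_4, k_5, k_6, k_7, k_8, k_9):
  remainder r⁶ - 2r⁵ - 2r⁴ + 3r³ - 3r² + 3 ≠ 0; add k_10 = r⁶ - 2r⁵ - 2r⁴ + 3r³ - 3r² + 3 to the basis.

The other S-polynomials (S(h_2,h_3), S(h_2,k_4), S(h_2,k_5), S(k_4,k_5), S(h_1,k_6), S(h_2,k_6), S(h_3,k_6), S(k_4,k_6), S(k_5,k_6), S(h_1,k_7), S(h_2,k_7), S(h_3,k_7), S(k_4,k_7), S(k_5,k_7), S(k_6,k_7), S(h_1,k_8), S(h_2,k_8), S(h_3,k_8), S(k_4,k_8), S(k_5,k_8), S(k_6,k_8), S(h_1,k_9), S(h_2,k_9), S(h_3,k_9), S(k_4,k_9), S(k_5,k_9), S(k_6,k_9), S(k_7,k_9), S(k_8,k_9), S(h_1,k_10), S(h_2,k_10), S(h_3,k_10), S(k_4,k_10), S(k_5,k_10), S(k_6,k_10), S(k_7,k_10), S(k_8,k_10), S(k_9,k_10)) all reduce to 0 modulo the current basis, so we have a Gröbner basis.
Inter-reduce: drop elements whose leading term is divisible by another's, tail-reduce, and make monic.
Reduced Gröbner basis: {p - r⁴ + r³ - 2r² + 2r, q - 2r⁵ - 3r⁴ - 3r³ + r² - r, r⁶ - 2r⁵ - 2r⁴ + 3r³ - 3r² + 3}.

The two bases agree; hence the ideals are identical.

Yes, the ideals are equal.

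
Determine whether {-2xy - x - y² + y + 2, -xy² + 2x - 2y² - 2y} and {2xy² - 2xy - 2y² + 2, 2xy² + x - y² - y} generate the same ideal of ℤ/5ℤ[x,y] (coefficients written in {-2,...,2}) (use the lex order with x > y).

Since reduced Gröbner bases are canonical representatives of ideals under a given ordering, it suffices to compute and compare them.
Buchberger on the first generating set:
f_1 = -2xy - x - y² + y + 2, LT = xy.
f_2 = -xy² + 2x - 2y² - 2y, LT = xy².

S(f_1,f_2): lcm = xy². S = -2xy + 2x - 2y³ + 2y.
  leading term xy: subtract (1)·f_1 from -2xy + 2x - 2y³ + 2y → -2x - 2y³ + y² + y - 2
  leading term x: no divisor's leading term divides it; move -2x to the remainder.
  leading term y³: no divisor's leading term divides it; move -2y³ to the remainder.
  leading term y²: no divisor's leading term divides it; move y² to the remainder.
  leading term y: no divisor's leading term divides it; move y to the remainder.
  leading term 1: no divisor's leading term divides it; move -2 to the remainder.
  remainder -2x - 2y³ + y² + y - 2 ≠ 0; add g_3 = -2x - 2y³ + y² + y - 2 to the basis.

S(f_1,g_3): lcm = xy. S = -2x - y⁴ - 2y³ + y² + y - 1.
  leading term x: subtract (1)·g_3 from -2x - y⁴ - 2y³ + y² + y - 1 → -y⁴ + 1
  leading term y⁴: no divisor's leading term divides it; move -y⁴ to the remainder.
  leading term 1: no divisor's leading term divides it; move 1 to the remainder.
  remainder -y⁴ + 1 ≠ 0; add g_4 = -y⁴ + 1 to the basis.

The other S-polynomials (S(f_2,g_3), S(f_1,g_4), S(f_2,g_4), S(g_3,g_4)) all reduce to 0 modulo the current basis, so we have a Gröbner basis.
Inter-reduce: drop elements whose leading term is divisible by another's, tail-reduce, and make monic.
Reduced Gröbner basis: {x + y³ + 2y² + 2y + 1, y⁴ - 1}.

Buchberger on the second generating set:
h_1 = 2xy² - 2xy - 2y² + 2, LT = xy².
h_2 = 2xy² + x - y² - y, LT = xy².

S(h_1,h_2): lcm = xy². S = -xy + 2x + 2y² - 2y + 1.
  leading term xy: no divisor's leading term divides it; move -xy to the remainder.
  leading term x: no divisor's leading term divides it; move 2x to the remainder.
  leading term y²: no divisor's leading term divides it; move 2y² to the remainder.
  leading term y: no divisor's leading term divides it; move -2y to the remainder.
  leading term 1: no divisor's leading term divides it; move 1 to the remainder.
  remainder -xy + 2x + 2y² - 2y + 1 ≠ 0; add k_3 = -xy + 2x + 2y² - 2y + 1 to the basis.

S(h_1,k_3): lcm = xy². S = xy + 2y³ + 2y² + y + 1.
  leading term xy: subtract (-1)·k_3 from xy + 2y³ + 2y² + y + 1 → 2x + 2y³ - y² - y + 2
  leading term x: no divisor's leading term divides it; move 2x to the remainder.
  leading term y³: no divisor's leading term divides it; move 2y³ to the remainder.
  leading term y²: no divisor's leading term divides it; move -y² to the remainder.
  leading term y: no divisor's leading term divides it; move -y to the remainder.
  leading term 1: no divisor's leading term divides it; move 2 to the remainder.
  remainder 2x + 2y³ - y² - y + 2 ≠ 0; add k_4 = 2x + 2y³ - y² - y + 2 to the basis.

S(h_1,k_4): lcm = xy². S = -xy - y⁵ - 2y⁴ - 2y³ - 2y² + 1.
  leading term xy: subtract (1)·k_3 from -xy - y⁵ - 2y⁴ - 2y³ - 2y² + 1 → -2x - y⁵ - 2y⁴ - 2y³ + y² + 2y
  leading term x: subtract (-1)·k_4 from -2x - y⁵ - 2y⁴ - 2y³ + y² + 2y → -y⁵ - 2y⁴ + y + 2
  leading term y⁵: no divisor's leading term divides it; move -y⁵ to the remainder.
  leading term y⁴: no divisor's leading term divides it; move -2y⁴ to the remainder.
  leading term y: no divisor's leading term divides it; move y to the remainder.
  leading term 1: no divisor's leading term divides it; move 2 to the remainder.
  remainder -y⁵ - 2y⁴ + y + 2 ≠ 0; add k_5 = -y⁵ - 2y⁴ + y + 2 to the basis.

S(k_3,k_4): lcm = xy. S = -2x - y⁴ - 2y³ + y² + y - 1.
  leading term x: subtract (-1)·k_4 from -2x - y⁴ - 2y³ + y² + y - 1 → -y⁴ + 1
  leading term y⁴: no divisor's leading term divides it; move -y⁴ to the remainder.
  leading term 1: no divisor's leading term divides it; move 1 to the remainder.
  remainder -y⁴ + 1 ≠ 0; add k_6 = -y⁴ + 1 to the basis.

The other S-polynomials (S(h_2,k_3), S(h_2,k_4), S(h_1,k_5), S(h_2,k_5), S(k_3,k_5), S(k_4,k_5), S(h_1,k_6), S(h_2,k_6), S(k_3,k_6), S(k_4,k_6), S(k_5,k_6)) all reduce to 0 modulo the current basis, so we have a Gröbner basis.
Inter-reduce: drop elements whose leading term is divisible by another's, tail-reduce, and make monic.
Reduced Gröbner basis: {x + y³ + 2y² + 2y + 1, y⁴ - 1}.

These coincide, so the ideals are equal.

Yes, the ideals are equal.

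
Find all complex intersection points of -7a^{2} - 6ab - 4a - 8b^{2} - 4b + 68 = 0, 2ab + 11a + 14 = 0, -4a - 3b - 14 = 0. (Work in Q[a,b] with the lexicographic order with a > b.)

Compute a lex Gröbner basis by Buchberger's algorithm.
f_1 = -7a^{2} - 6ab - 4a - 8b^{2} - 4b + 68, LT = a^{2}.
f_2 = 2ab + 11a + 14, LT = ab.
f_3 = -4a - 3b - 14, LT = a.

S(f_1,f_2): lcm = a^{2}b. S = -\tfrac{11}{2}a^{2} + \tfrac{6}{7}ab^{2} + \tfrac{4}{7}ab - 7a + \tfrac{8}{7}b^{3} + \tfrac{4}{7}b^{2} - \tfrac{68}{7}b.
  leading term a^{2}: subtract (\tfrac{11}{14})·f_1 from -\tfrac{11}{2}a^{2} + \tfrac{6}{7}ab^{2} + \tfrac{4}{7}ab - 7a + \tfrac{8}{7}b^{3} + \tfrac{4}{7}b^{2} - \tfrac{68}{7}b → \tfrac{6}{7}ab^{2} + \tfrac{37}{7}ab - \tfrac{27}{7}a + \tfrac{8}{7}b^{3} + \tfrac{48}{7}b^{2} - \tfrac{46}{7}b - \tfrac{374}{7}
  leading term ab^{2}: subtract (\tfrac{3}{7}b)·f_2 from \tfrac{6}{7}ab^{2} + \tfrac{37}{7}ab - \tfrac{27}{7}a + \tfrac{8}{7}b^{3} + \tfrac{48}{7}b^{2} - \tfrac{46}{7}b - \tfrac{374}{7} → \tfrac{4}{7}ab - \tfrac{27}{7}a + \tfrac{8}{7}b^{3} + \tfrac{48}{7}b^{2} - \tfrac{88}{7}b - \tfrac{374}{7}
  leading term ab: subtract (\tfrac{2}{7})·f_2 from \tfrac{4}{7}ab - \tfrac{27}{7}a + \tfrac{8}{7}b^{3} + \tfrac{48}{7}b^{2} - \tfrac{88}{7}b - \tfrac{374}{7} → -7a + \tfrac{8}{7}b^{3} + \tfrac{48}{7}b^{2} - \tfrac{88}{7}b - \tfrac{402}{7}
  leading term a: subtract (\tfrac{7}{4})·f_3 from -7a + \tfrac{8}{7}b^{3} + \tfrac{48}{7}b^{2} - \tfrac{88}{7}b - \tfrac{402}{7} → \tfrac{8}{7}b^{3} + \tfrac{48}{7}b^{2} - \tfrac{205}{28}b - \tfrac{461}{14}
  leading term b^{3}: no divisor's leading term divides it; move \tfrac{8}{7}b^{3} to the remainder.
  leading term b^{2}: no divisor's leading term divides it; move \tfrac{48}{7}b^{2} to the remainder.
  leading term b: no divisor's leading term divides it; move -\tfrac{205}{28}b to the remainder.
  leading term 1: no divisor's leading term divides it; move -\tfrac{461}{14} to the remainder.
  remainder \tfrac{8}{7}b^{3} + \tfrac{48}{7}b^{2} - \tfrac{205}{28}b - \tfrac{461}{14} ≠ 0; add h_4 = \tfrac{8}{7}b^{3} + \tfrac{48}{7}b^{2} - \tfrac{205}{28}b - \tfrac{461}{14} to the basis.

S(f_1,f_3): lcm = a^{2}. S = \tfrac{3}{28}ab - \tfrac{41}{14}a + \tfrac{8}{7}b^{2} + \tfrac{4}{7}b - \tfrac{68}{7}.
  leading term ab: subtract (\tfrac{3}{56})·f_2 from \tfrac{3}{28}ab - \tfrac{41}{14}a + \tfrac{8}{7}b^{2} + \tfrac{4}{7}b - \tfrac{68}{7} → -\tfrac{197}{56}a + \tfrac{8}{7}b^{2} + \tfrac{4}{7}b - \tfrac{293}{28}
  leading term a: subtract (\tfrac{197}{224})·f_3 from -\tfrac{197}{56}a + \tfrac{8}{7}b^{2} + \tfrac{4}{7}b - \tfrac{293}{28} → \tfrac{8}{7}b^{2} + \tfrac{719}{224}b + \tfrac{207}{112}
  leading term b^{2}: no divisor's leading term divides it; move \tfrac{8}{7}b^{2} to the remainder.
  leading term b: no divisor's leading term divides it; move \tfrac{719}{224}b to the remainder.
  leading term 1: no divisor's leading term divides it; move \tfrac{207}{112} to the remainder.
  remainder \tfrac{8}{7}b^{2} + \tfrac{719}{224}b + \tfrac{207}{112} ≠ 0; add h_5 = \tfrac{8}{7}b^{2} + \tfrac{719}{224}b + \tfrac{207}{112} to the basis.

S(f_2,f_3): lcm = ab. S = \tfrac{11}{2}a - \tfrac{3}{4}b^{2} - \tfrac{7}{2}b + 7.
  leading term a: subtract (-\tfrac{11}{8})·f_3 from \tfrac{11}{2}a - \tfrac{3}{4}b^{2} - \tfrac{7}{2}b + 7 → -\tfrac{3}{4}b^{2} - \tfrac{61}{8}b - \tfrac{49}{4}
  leading term b^{2}: subtract (-\tfrac{21}{32})·h_5 from -\tfrac{3}{4}b^{2} - \tfrac{61}{8}b - \tfrac{49}{4} → -\tfrac{5651}{1024}b - \tfrac{5651}{512}
  leading term b: no divisor's leading term divides it; move -\tfrac{5651}{1024}b to the remainder.
  leading term 1: no divisor's leading term divides it; move -\tfrac{5651}{512} to the remainder.
  remainder -\tfrac{5651}{1024}b - \tfrac{5651}{512} ≠ 0; add h_6 = -\tfrac{5651}{1024}b - \tfrac{5651}{512} to the basis.

The other S-polynomials (S(f_1,h_4), S(f_2,h_4), S(f_3,h_4), S(f_1,h_5), S(f_2,h_5), S(f_3,h_5), S(h_4,h_5), S(f_1,h_6), S(f_2,h_6), S(f_3,h_6), S(h_4,h_6), S(h_5,h_6)) all reduce to 0 modulo the current basis, so we have a Gröbner basis.
Inter-reduce: drop elements whose leading term is divisible by another's, tail-reduce, and make monic.
Reduced Gröbner basis: {a + 2, b + 2}.

A lex Gröbner basis eliminates variables successively. Here b + 2 depends only on b, with roots {-2}; lifting each root through the earlier basis elements recovers the full solutions.
  b = -2: the earlier basis element becomes a + 2 = 0, giving a = -2 — point (-2, -2).
A lex Gröbner basis triangularizes the system, enabling back-substitution.

{(-2, -2)}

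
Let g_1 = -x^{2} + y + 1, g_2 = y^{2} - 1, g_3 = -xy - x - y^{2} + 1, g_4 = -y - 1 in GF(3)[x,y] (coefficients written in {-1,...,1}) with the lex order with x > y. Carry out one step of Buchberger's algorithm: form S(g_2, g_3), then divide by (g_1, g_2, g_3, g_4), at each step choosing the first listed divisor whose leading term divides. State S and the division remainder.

lcm(LM(g_2), LM(g_3)) = xy^{2}.
S = (lcm/LT(g_2))·g_2 − (lcm/LT(g_3))·g_3 = -xy - x - y^{3} + y.
Reduce S modulo (g_1, g_2, g_3, g_4) in that order:
  leading term xy: subtract (1)·g_3 from -xy - x - y^{3} + y → -y^{3} + y^{2} + y - 1
  leading term y^{3}: subtract (-y)·g_2 from -y^{3} + y^{2} + y - 1 → y^{2} - 1
  leading term y^{2}: subtract (1)·g_2 from y^{2} - 1 → 0
The remainder is 0, so this S-polynomial contributes no new basis element.

S(g_2, g_3) = -xy - x - y^{3} + y; remainder on division = 0.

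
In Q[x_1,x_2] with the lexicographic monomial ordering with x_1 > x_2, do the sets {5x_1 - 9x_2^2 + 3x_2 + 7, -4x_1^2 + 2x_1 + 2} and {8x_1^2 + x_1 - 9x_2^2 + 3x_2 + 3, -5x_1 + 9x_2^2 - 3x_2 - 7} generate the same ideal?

Equality of ideals is decidable: compute both reduced Gröbner bases (unique for the ordering) and check whether they agree.
Buchberger on the first generating set:
f_1 = 5x_1 - 9x_2^2 + 3x_2 + 7, LT = x_1.
f_2 = -4x_1^2 + 2x_1 + 2, LT = x_1^2.

S(f_1,f_2): lcm = x_1^2. S = -9/5x_1x_2^2 + 3/5x_1x_2 + 19/10x_1 + 1/2.
  leading term x_1x_2^2: subtract (-9/25x_2^2)·f_1 from -9/5x_1x_2^2 + 3/5x_1x_2 + 19/10x_1 + 1/2 → 3/5x_1x_2 + 19/10x_1 - 81/25x_2^4 + 27/25x_2^3 + 63/25x_2^2 + 1/2
  leading term x_1x_2: subtract (3/25x_2)·f_1 from 3/5x_1x_2 + 19/10x_1 - 81/25x_2^4 + 27/25x_2^3 + 63/25x_2^2 + 1/2 → 19/10x_1 - 81/25x_2^4 + 54/25x_2^3 + 54/25x_2^2 - 21/25x_2 + 1/2
  leading term x_1: subtract (19/50)·f_1 from 19/10x_1 - 81/25x_2^4 + 54/25x_2^3 + 54/25x_2^2 - 21/25x_2 + 1/2 → -81/25x_2^4 + 54/25x_2^3 + 279/50x_2^2 - 99/50x_2 - 54/25
  leading term x_2^4: no divisor's leading term divides it; move -81/25x_2^4 to the remainder.
  leading term x_2^3: no divisor's leading term divides it; move 54/25x_2^3 to the remainder.
  leading term x_2^2: no divisor's leading term divides it; move 279/50x_2^2 to the remainder.
  leading term x_2: no divisor's leading term divides it; move -99/50x_2 to the remainder.
  leading term 1: no divisor's leading term divides it; move -54/25 to the remainder.
  remainder -81/25x_2^4 + 54/25x_2^3 + 279/50x_2^2 - 99/50x_2 - 54/25 ≠ 0; add g_3 = -81/25x_2^4 + 54/25x_2^3 + 279/50x_2^2 - 99/50x_2 - 54/25 to the basis.

The other S-polynomials (S(f_1,g_3), S(f_2,g_3)) all reduce to 0 modulo the current basis, so we have a Gröbner basis.
Inter-reduce: drop elements whose leading term is divisible by another's, tail-reduce, and make monic.
Reduced Gröbner basis: {x_1 - 9/5x_2^2 + 3/5x_2 + 7/5, x_2^4 - 2/3x_2^3 - 31/18x_2^2 + 11/18x_2 + 2/3}.

Buchberger on the second generating set:
h_1 = 8x_1^2 + x_1 - 9x_2^2 + 3x_2 + 3, LT = x_1^2.
h_2 = -5x_1 + 9x_2^2 - 3x_2 - 7, LT = x_1.

S(h_1,h_2): lcm = x_1^2. S = 9/5x_1x_2^2 - 3/5x_1x_2 - 51/40x_1 - 9/8x_2^2 + 3/8x_2 + 3/8.
  leading term x_1x_2^2: subtract (-9/25x_2^2)·h_2 from 9/5x_1x_2^2 - 3/5x_1x_2 - 51/40x_1 - 9/8x_2^2 + 3/8x_2 + 3/8 → -3/5x_1x_2 - 51/40x_1 + 81/25x_2^4 - 27/25x_2^3 - 729/200x_2^2 + 3/8x_2 + 3/8
  leading term x_1x_2: subtract (3/25x_2)·h_2 from -3/5x_1x_2 - 51/40x_1 + 81/25x_2^4 - 27/25x_2^3 - 729/200x_2^2 + 3/8x_2 + 3/8 → -51/40x_1 + 81/25x_2^4 - 54/25x_2^3 - 657/200x_2^2 + 243/200x_2 + 3/8
  leading term x_1: subtract (51/200)·h_2 from -51/40x_1 + 81/25x_2^4 - 54/25x_2^3 - 657/200x_2^2 + 243/200x_2 + 3/8 → 81/25x_2^4 - 54/25x_2^3 - 279/50x_2^2 + 99/50x_2 + 54/25
  leading term x_2^4: no divisor's leading term divides it; move 81/25x_2^4 to the remainder.
  leading term x_2^3: no divisor's leading term divides it; move -54/25x_2^3 to the remainder.
  leading term x_2^2: no divisor's leading term divides it; move -279/50x_2^2 to the remainder.
  leading term x_2: no divisor's leading term divides it; move 99/50x_2 to the remainder.
  leading term 1: no divisor's leading term divides it; move 54/25 to the remainder.
  remainder 81/25x_2^4 - 54/25x_2^3 - 279/50x_2^2 + 99/50x_2 + 54/25 ≠ 0; add k_3 = 81/25x_2^4 - 54/25x_2^3 - 279/50x_2^2 + 99/50x_2 + 54/25 to the basis.

The other S-polynomials (S(h_1,k_3), S(h_2,k_3)) all reduce to 0 modulo the current basis, so we have a Gröbner basis.
Inter-reduce: drop elements whose leading term is divisible by another's, tail-reduce, and make monic.
Reduced Gröbner basis: {x_1 - 9/5x_2^2 + 3/5x_2 + 7/5, x_2^4 - 2/3x_2^3 - 31/18x_2^2 + 11/18x_2 + 2/3}.

Same reduced basis, so the two generating sets span the same ideal.

Yes, the ideals are equal.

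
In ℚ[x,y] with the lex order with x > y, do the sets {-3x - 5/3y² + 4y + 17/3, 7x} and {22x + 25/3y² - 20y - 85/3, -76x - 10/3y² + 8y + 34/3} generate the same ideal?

Equality of ideals is decidable: compute both reduced Gröbner bases (unique for the ordering) and check whether they agree.
Buchberger on the first generating set:
f_1 = -3x - 5/3y² + 4y + 17/3, LT = x.
f_2 = 7x, LT = x.

S(f_1,f_2): lcm = x. S = 5/9y² - 4/3y - 17/9.
  leading term y²: no divisor's leading term divides it; move 5/9y² to the remainder.
  leading term y: no divisor's leading term divides it; move -4/3y to the remainder.
  leading term 1: no divisor's leading term divides it; move -17/9 to the remainder.
  remainder 5/9y² - 4/3y - 17/9 ≠ 0; add g_3 = 5/9y² - 4/3y - 17/9 to the basis.

The other S-polynomials (S(f_1,g_3), S(f_2,g_3)) all reduce to 0 modulo the current basis, so we have a Gröbner basis.
Inter-reduce: drop elements whose leading term is divisible by another's, tail-reduce, and make monic.
Reduced Gröbner basis: {x, y² - 12/5y - 17/5}.

Buchberger on the second generating set:
h_1 = 22x + 25/3y² - 20y - 85/3, LT = x.
h_2 = -76x - 10/3y² + 8y + 34/3, LT = x.

S(h_1,h_2): lcm = x. S = 70/209y² - 168/209y - 238/209.
  leading term y²: no divisor's leading term divides it; move 70/209y² to the remainder.
  leading term y: no divisor's leading term divides it; move -168/209y to the remainder.
  leading term 1: no divisor's leading term divides it; move -238/209 to the remainder.
  remainder 70/209y² - 168/209y - 238/209 ≠ 0; add k_3 = 70/209y² - 168/209y - 238/209 to the basis.

The other S-polynomials (S(h_1,k_3), S(h_2,k_3)) all reduce to 0 modulo the current basis, so we have a Gröbner basis.
Inter-reduce: drop elements whose leading term is divisible by another's, tail-reduce, and make monic.
Reduced Gröbner basis: {x, y² - 12/5y - 17/5}.

The two bases agree; hence the ideals are identical.

Yes, the ideals are equal.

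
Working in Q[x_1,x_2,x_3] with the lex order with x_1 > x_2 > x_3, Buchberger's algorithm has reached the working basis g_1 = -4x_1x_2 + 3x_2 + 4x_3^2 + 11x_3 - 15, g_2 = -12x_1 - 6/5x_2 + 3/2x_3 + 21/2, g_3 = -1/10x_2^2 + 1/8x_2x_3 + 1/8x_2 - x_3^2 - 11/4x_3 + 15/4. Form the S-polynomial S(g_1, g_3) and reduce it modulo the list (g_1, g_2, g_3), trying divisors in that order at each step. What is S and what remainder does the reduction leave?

S(g_1, g_3) = 5/4x_1x_2x_3 + 5/4x_1x_2 - 10x_1x_3^2 - 55/2x_1x_3 + 75/2x_1 - 3/4x_2^2 - x_2x_3^2 - 11/4x_2x_3 + 15/4x_2; remainder on division = 0.

lcm(LM(g_1), LM(g_3)) = x_1x_2^2.
S = (lcm/LT(g_1))·g_1 − (lcm/LT(g_3))·g_3 = 5/4x_1x_2x_3 + 5/4x_1x_2 - 10x_1x_3^2 - 55/2x_1x_3 + 75/2x_1 - 3/4x_2^2 - x_2x_3^2 - 11/4x_2x_3 + 15/4x_2.
Reduce S modulo (g_1, g_2, g_3) in that order:
  leading term x_1x_2x_3: subtract (-5/16x_3)·g_1 from 5/4x_1x_2x_3 + 5/4x_1x_2 - 10x_1x_3^2 - 55/2x_1x_3 + 75/2x_1 - 3/4x_2^2 - x_2x_3^2 - 11/4x_2x_3 + 15/4x_2 → 5/4x_1x_2 - 10x_1x_3^2 - 55/2x_1x_3 + 75/2x_1 - 3/4x_2^2 - x_2x_3^2 - 29/16x_2x_3 + 15/4x_2 + 5/4x_3^3 + 55/16x_3^2 - 75/16x_3
  leading term x_1x_2: subtract (-5/16)·g_1 from 5/4x_1x_2 - 10x_1x_3^2 - 55/2x_1x_3 + 75/2x_1 - 3/4x_2^2 - x_2x_3^2 - 29/16x_2x_3 + 15/4x_2 + 5/4x_3^3 + 55/16x_3^2 - 75/16x_3 → -10x_1x_3^2 - 55/2x_1x_3 + 75/2x_1 - 3/4x_2^2 - x_2x_3^2 - 29/16x_2x_3 + 75/16x_2 + 5/4x_3^3 + 75/16x_3^2 - 5/4x_3 - 75/16
  leading term x_1x_3^2: subtract (5/6x_3^2)·g_2 from -10x_1x_3^2 - 55/2x_1x_3 + 75/2x_1 - 3/4x_2^2 - x_2x_3^2 - 29/16x_2x_3 + 75/16x_2 + 5/4x_3^3 + 75/16x_3^2 - 5/4x_3 - 75/16 → -55/2x_1x_3 + 75/2x_1 - 3/4x_2^2 - 29/16x_2x_3 + 75/16x_2 - 65/16x_3^2 - 5/4x_3 - 75/16
  leading term x_1x_3: subtract (55/24x_3)·g_2 from -55/2x_1x_3 + 75/2x_1 - 3/4x_2^2 - 29/16x_2x_3 + 75/16x_2 - 65/16x_3^2 - 5/4x_3 - 75/16 → 75/2x_1 - 3/4x_2^2 + 15/16x_2x_3 + 75/16x_2 - 15/2x_3^2 - 405/16x_3 - 75/16
  leading term x_1: subtract (-25/8)·g_2 from 75/2x_1 - 3/4x_2^2 + 15/16x_2x_3 + 75/16x_2 - 15/2x_3^2 - 405/16x_3 - 75/16 → -3/4x_2^2 + 15/16x_2x_3 + 15/16x_2 - 15/2x_3^2 - 165/8x_3 + 225/8
  leading term x_2^2: subtract (15/2)·g_3 from -3/4x_2^2 + 15/16x_2x_3 + 15/16x_2 - 15/2x_3^2 - 165/8x_3 + 225/8 → 0
The remainder is 0, so this S-polynomial contributes no new basis element.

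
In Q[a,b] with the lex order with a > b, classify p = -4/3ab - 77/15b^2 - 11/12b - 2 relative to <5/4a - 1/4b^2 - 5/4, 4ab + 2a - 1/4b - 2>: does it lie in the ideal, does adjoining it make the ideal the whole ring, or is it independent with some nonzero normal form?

Adjoining -4/3ab - 77/15b^2 - 11/12b - 2 makes the ideal the whole ring: the system is inconsistent.

First compute the reduced Gröbner basis of I by Buchberger's algorithm.
f_1 = 5/4a - 1/4b^2 - 5/4, LT = a.
f_2 = 4ab + 2a - 1/4b - 2, LT = ab.

S(f_1,f_2): lcm = ab. S = -1/2a - 1/5b^3 - 15/16b + 1/2.
  leading term a: subtract (-2/5)·f_1 from -1/2a - 1/5b^3 - 15/16b + 1/2 → -1/5b^3 - 1/10b^2 - 15/16b
  leading term b^3: no divisor's leading term divides it; move -1/5b^3 to the remainder.
  leading term b^2: no divisor's leading term divides it; move -1/10b^2 to the remainder.
  leading term b: no divisor's leading term divides it; move -15/16b to the remainder.
  remainder -1/5b^3 - 1/10b^2 - 15/16b ≠ 0; add h_3 = -1/5b^3 - 1/10b^2 - 15/16b to the basis.

The other S-polynomials (S(f_1,h_3), S(f_2,h_3)) all reduce to 0 modulo the current basis, so we have a Gröbner basis.
Inter-reduce: drop elements whose leading term is divisible by another's, tail-reduce, and make monic.
Reduced Gröbner basis: {a - 1/5b^2 - 1, b^3 + 1/2b^2 + 75/16b}.
Label its elements g_1 = a - 1/5b^2 - 1, g_2 = b^3 + 1/2b^2 + 75/16b.

Reduce p = -4/3ab - 77/15b^2 - 11/12b - 2 modulo G:
  leading term ab: subtract (-4/3b)·g_1 from -4/3ab - 77/15b^2 - 11/12b - 2 → -4/15b^3 - 77/15b^2 - 9/4b - 2
  leading term b^3: subtract (-4/15)·g_2 from -4/15b^3 - 77/15b^2 - 9/4b - 2 → -5b^2 - b - 2
  leading term b^2: no divisor's leading term divides it; move -5b^2 to the remainder.
  leading term b: no divisor's leading term divides it; move -b to the remainder.
  leading term 1: no divisor's leading term divides it; move -2 to the remainder.
  normal form = -5b^2 - b - 2.
The normal form is nonzero, so p ∉ I. Since p minus its normal form lies in I, I + (p) = I + (r) where r = -5b^2 - b - 2; decide whether this ideal is the whole ring.
Run Buchberger on G together with r (pairs among the g_i already reduce to 0 since G is a Gröbner basis):
g_1 = a - 1/5b^2 - 1, LT = a.
g_2 = b^3 + 1/2b^2 + 75/16b, LT = b^3.
r = -5b^2 - b - 2, LT = b^2.

S(g_2,r): lcm = b^3. S = 3/10b^2 + 343/80b.
  leading term b^2: subtract (-3/50)·r from 3/10b^2 + 343/80b → 1691/400b - 3/25
  leading term b: no divisor's leading term divides it; move 1691/400b to the remainder.
  leading term 1: no divisor's leading term divides it; move -3/25 to the remainder.
  remainder 1691/400b - 3/25 ≠ 0; add m_4 = 1691/400b - 3/25 to the basis.

S(g_2,m_4): lcm = b^3. S = 1787/3382b^2 + 75/16b.
  leading term b^2: subtract (-1787/16910)·r from 1787/3382b^2 + 75/16b → 619829/135280b - 1787/8455
  leading term b: subtract (3099145/2859481)·m_4 from 619829/135280b - 1787/8455 → -232466/2859481
  leading term 1: no divisor's leading term divides it; move -232466/2859481 to the remainder.
  remainder -232466/2859481 ≠ 0; add m_5 = -232466/2859481 to the basis.

The other S-polynomials (S(g_1,g_2), S(g_1,r), S(g_1,m_4), S(r,m_4), S(g_1,m_5), S(g_2,m_5), S(r,m_5), S(m_4,m_5)) all reduce to 0 modulo the current basis, so we have a Gröbner basis.
Inter-reduce: drop elements whose leading term is divisible by another's, tail-reduce, and make monic.
Reduced Gröbner basis: {1}.
The reduced Gröbner basis of I + (p) is {1}: the ideal is the whole ring, so the enlarged system has no common solution — adjoining p is inconsistent.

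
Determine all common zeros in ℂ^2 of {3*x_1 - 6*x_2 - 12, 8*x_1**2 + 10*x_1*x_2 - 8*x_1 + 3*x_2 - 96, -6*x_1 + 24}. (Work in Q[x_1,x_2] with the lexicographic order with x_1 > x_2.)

Compute a lex Gröbner basis by Buchberger's algorithm.
f_1 = 3*x_1 - 6*x_2 - 12, LT = x_1.
f_2 = 8*x_1**2 + 10*x_1*x_2 - 8*x_1 + 3*x_2 - 96, LT = x_1**2.
f_3 = -6*x_1 + 24, LT = x_1.

S(f_1,f_2): lcm = x_1**2. S = -13/4*x_1*x_2 - 3*x_1 - 3/8*x_2 + 12.
  leading term x_1*x_2: subtract (-13/12*x_2)·f_1 from -13/4*x_1*x_2 - 3*x_1 - 3/8*x_2 + 12 → -3*x_1 - 13/2*x_2**2 - 107/8*x_2 + 12
  leading term x_1: subtract (-1)·f_1 from -3*x_1 - 13/2*x_2**2 - 107/8*x_2 + 12 → -13/2*x_2**2 - 155/8*x_2
  leading term x_2**2: no divisor's leading term divides it; move -13/2*x_2**2 to the remainder.
  leading term x_2: no divisor's leading term divides it; move -155/8*x_2 to the remainder.
  remainder -13/2*x_2**2 - 155/8*x_2 ≠ 0; add h_4 = -13/2*x_2**2 - 155/8*x_2 to the basis.

S(f_1,f_3): lcm = x_1. S = -2*x_2.
  leading term x_2: no divisor's leading term divides it; move -2*x_2 to the remainder.
  remainder -2*x_2 ≠ 0; add h_5 = -2*x_2 to the basis.

The other S-polynomials (S(f_2,f_3), S(f_1,h_4), S(f_2,h_4), S(f_3,h_4), S(f_1,h_5), S(f_2,h_5), S(f_3,h_5), S(h_4,h_5)) all reduce to 0 modulo the current basis, so we have a Gröbner basis.
Inter-reduce: drop elements whose leading term is divisible by another's, tail-reduce, and make monic.
Reduced Gröbner basis: {x_1 - 4, x_2}.

Elimination: the polynomial x_2 lies in the elimination ideal for x_2, so x_2 ∈ {0}. For each such x_2, the remaining basis elements (now univariate) give the rest of the solution.
  x_2 = 0: the earlier basis element becomes x_1 - 4 = 0, giving x_1 = 4 — point (4, 0).
Zero-dimensionality of the ideal guarantees finitely many solutions over ℂ.

{(4, 0)}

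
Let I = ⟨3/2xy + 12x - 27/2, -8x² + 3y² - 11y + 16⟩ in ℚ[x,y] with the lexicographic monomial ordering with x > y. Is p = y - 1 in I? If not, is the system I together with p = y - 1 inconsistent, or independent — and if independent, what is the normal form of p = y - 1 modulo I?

First compute the reduced Gröbner basis of I by Buchberger's algorithm.
f_1 = 3/2xy + 12x - 27/2, LT = xy.
f_2 = -8x² + 3y² - 11y + 16, LT = x².

S(f_1,f_2): lcm = x²y. S = 8x² - 9x + ⅜y³ - 11/8y² + 2y.
  reduce S modulo (f_1, f_2):
  remainder -9x + ⅜y³ + 13/8y² - 9y + 16 ≠ 0; add h_3 = -9x + ⅜y³ + 13/8y² - 9y + 16 to the basis.

S(f_1,h_3): lcm = xy. S = 8x + 1/24y⁴ + 13/72y³ - y² + 16/9y - 9.
  reduce S modulo (f_1, f_2, h_3):
  remainder 1/24y⁴ + 37/72y³ + 4/9y² - 56/9y + 47/9 ≠ 0; add h_4 = 1/24y⁴ + 37/72y³ + 4/9y² - 56/9y + 47/9 to the basis.

The other S-polynomials (S(f_2,h_3), S(f_1,h_4), S(f_2,h_4), S(h_3,h_4)) all reduce to 0 modulo the current basis, so we have a Gröbner basis.
Inter-reduce: drop elements whose leading term is divisible by another's, tail-reduce, and make monic.
Reduced Gröbner basis: {x - 1/24y³ - 13/72y² + y - 16/9, y⁴ + 37/3y³ + 32/3y² - 448/3y + 376/3}.
Label its elements g_1 = x - 1/24y³ - 13/72y² + y - 16/9, g_2 = y⁴ + 37/3y³ + 32/3y² - 448/3y + 376/3.

Reduce p = y - 1 modulo G:
  leading term y: no divisor's leading term divides it; move y to the remainder.
  leading term 1: no divisor's leading term divides it; move -1 to the remainder.
  normal form = y - 1.
The normal form is nonzero, so p ∉ I. Since p minus its normal form lies in I, I + (p) = I + (r) where r = y - 1; decide whether this ideal is the whole ring.
Run Buchberger on G together with r (pairs among the g_i already reduce to 0 since G is a Gröbner basis):
g_1 = x - 1/24y³ - 13/72y² + y - 16/9, LT = x.
g_2 = y⁴ + 37/3y³ + 32/3y² - 448/3y + 376/3, LT = y⁴.
r = y - 1, LT = y.

The S-polynomials (S(g_1,g_2), S(g_1,r), S(g_2,r)) all reduce to 0 modulo the current basis, so we have a Gröbner basis.
Inter-reduce: drop elements whose leading term is divisible by another's, tail-reduce, and make monic.
Reduced Gröbner basis: {x - 1, y - 1}.
The reduced Gröbner basis of I + (p) is {x - 1, y - 1} ≠ {1}, a proper ideal, so the enlarged system stays consistent: p is independent of I, with normal form y - 1.

y - 1 is independent of I; its normal form modulo I is y - 1.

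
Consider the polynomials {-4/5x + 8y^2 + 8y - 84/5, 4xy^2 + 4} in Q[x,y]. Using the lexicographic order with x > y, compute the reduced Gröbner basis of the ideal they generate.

f_1 = -4/5x + 8y^2 + 8y - 84/5, LT = x.
f_2 = 4xy^2 + 4, LT = xy^2.

S(f_1,f_2): lcm = xy^2. S = -10y^4 - 10y^3 + 21y^2 - 1.
  leading term y^4: no divisor's leading term divides it; move -10y^4 to the remainder.
  leading term y^3: no divisor's leading term divides it; move -10y^3 to the remainder.
  leading term y^2: no divisor's leading term divides it; move 21y^2 to the remainder.
  leading term 1: no divisor's leading term divides it; move -1 to the remainder.
  remainder -10y^4 - 10y^3 + 21y^2 - 1 ≠ 0; add g_3 = -10y^4 - 10y^3 + 21y^2 - 1 to the basis.

S(f_1,g_3): leading monomials are coprime, so the S-polynomial reduces to 0 (Buchberger's first criterion).
S(f_2,g_3): lcm = xy^4. S = -xy^3 + 21/10xy^2 - 1/10x + y^2.
  leading term xy^3: subtract (5/4y^3)·f_1 from -xy^3 + 21/10xy^2 - 1/10x + y^2 → 21/10xy^2 - 1/10x - 10y^5 - 10y^4 + 21y^3 + y^2
  leading term xy^2: subtract (-21/8y^2)·f_1 from 21/10xy^2 - 1/10x - 10y^5 - 10y^4 + 21y^3 + y^2 → -1/10x - 10y^5 + 11y^4 + 42y^3 - 431/10y^2
  leading term x: subtract (1/8)·f_1 from -1/10x - 10y^5 + 11y^4 + 42y^3 - 431/10y^2 → -10y^5 + 11y^4 + 42y^3 - 441/10y^2 - y + 21/10
  leading term y^5: subtract (y)·g_3 from -10y^5 + 11y^4 + 42y^3 - 441/10y^2 - y + 21/10 → 21y^4 + 21y^3 - 441/10y^2 + 21/10
  leading term y^4: subtract (-21/10)·g_3 from 21y^4 + 21y^3 - 441/10y^2 + 21/10 → 0
  remainder 0.

Every S-polynomial of the final basis reduces to 0, so we have a Gröbner basis.
Inter-reduce: drop elements whose leading term is divisible by another's, tail-reduce, and make monic.

G = {x - 10y^2 - 10y + 21, y^4 + y^3 - 21/10y^2 + 1/10}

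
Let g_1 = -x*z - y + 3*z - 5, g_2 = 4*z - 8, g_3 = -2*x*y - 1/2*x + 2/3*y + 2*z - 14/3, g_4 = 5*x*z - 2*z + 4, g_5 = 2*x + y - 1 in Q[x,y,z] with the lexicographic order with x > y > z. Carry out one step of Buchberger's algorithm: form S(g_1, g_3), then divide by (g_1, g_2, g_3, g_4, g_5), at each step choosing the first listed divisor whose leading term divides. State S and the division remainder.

S(g_1, g_3) = -1/4*x*z + y**2 - 8/3*y*z + 5*y + z**2 - 7/3*z; remainder on division = y**2 - 1/12*y - 11/12.

lcm(LM(g_1), LM(g_3)) = x*y*z.
S = (lcm/LT(g_1))·g_1 − (lcm/LT(g_3))·g_3 = -1/4*x*z + y**2 - 8/3*y*z + 5*y + z**2 - 7/3*z.
Reduce S modulo (g_1, g_2, g_3, g_4, g_5) in that order:
  leading term x*z: subtract (1/4)·g_1 from -1/4*x*z + y**2 - 8/3*y*z + 5*y + z**2 - 7/3*z → y**2 - 8/3*y*z + 21/4*y + z**2 - 37/12*z + 5/4
  leading term y**2: no divisor's leading term divides it; move y**2 to the remainder.
  leading term y*z: subtract (-2/3*y)·g_2 from -8/3*y*z + 21/4*y + z**2 - 37/12*z + 5/4 → -1/12*y + z**2 - 37/12*z + 5/4
  leading term y: no divisor's leading term divides it; move -1/12*y to the remainder.
  leading term z**2: subtract (1/4*z)·g_2 from z**2 - 37/12*z + 5/4 → -13/12*z + 5/4
  leading term z: subtract (-13/48)·g_2 from -13/12*z + 5/4 → -11/12
  leading term 1: no divisor's leading term divides it; move -11/12 to the remainder.
The remainder y**2 - 1/12*y - 11/12 is nonzero, so it would be added as the next basis element.
An S-polynomial is built so that the two leading terms cancel; whether anything survives reduction is exactly the Gröbner-basis criterion.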